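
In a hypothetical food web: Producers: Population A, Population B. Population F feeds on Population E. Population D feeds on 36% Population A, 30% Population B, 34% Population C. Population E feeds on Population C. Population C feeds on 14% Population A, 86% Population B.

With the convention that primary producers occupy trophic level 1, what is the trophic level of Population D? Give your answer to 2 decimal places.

2.34

Population C: 1 + (0.14×1 + 0.86×1) = 2
Population D: 1 + (0.36×1 + 0.3×1 + 0.34×2) = 2.34
Population E: 1 + 2 = 3
Population F: 1 + 3 = 4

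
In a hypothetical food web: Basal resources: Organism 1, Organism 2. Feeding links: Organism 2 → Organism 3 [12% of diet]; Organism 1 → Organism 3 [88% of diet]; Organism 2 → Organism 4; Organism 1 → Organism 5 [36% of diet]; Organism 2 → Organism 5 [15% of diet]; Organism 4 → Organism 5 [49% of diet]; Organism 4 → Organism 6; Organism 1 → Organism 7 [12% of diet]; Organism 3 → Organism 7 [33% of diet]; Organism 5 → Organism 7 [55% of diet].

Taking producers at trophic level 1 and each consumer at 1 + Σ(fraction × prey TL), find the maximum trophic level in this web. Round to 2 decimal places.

3.15

Organism 3: 1 + (0.12×1 + 0.88×1) = 2
Organism 4: 1 + 1 = 2
Organism 5: 1 + (0.36×1 + 0.15×1 + 0.49×2) = 2.49
Organism 6: 1 + 2 = 3
Organism 7: 1 + (0.12×1 + 0.33×2 + 0.55×2.49) = 3.1495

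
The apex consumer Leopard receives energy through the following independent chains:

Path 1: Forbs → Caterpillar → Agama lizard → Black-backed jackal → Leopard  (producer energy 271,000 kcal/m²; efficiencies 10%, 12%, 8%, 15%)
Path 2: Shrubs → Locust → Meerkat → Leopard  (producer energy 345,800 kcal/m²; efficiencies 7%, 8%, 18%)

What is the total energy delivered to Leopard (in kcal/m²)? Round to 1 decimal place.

387.6 kcal/m²

Path 1: 271000 × 0.1 × 0.12 × 0.08 × 0.15 = 39.024 kcal/m²
Path 2: 345800 × 0.07 × 0.08 × 0.18 = 348.5664 kcal/m²
Total at Leopard: 39.024 + 348.5664 = 387.5904 kcal/m²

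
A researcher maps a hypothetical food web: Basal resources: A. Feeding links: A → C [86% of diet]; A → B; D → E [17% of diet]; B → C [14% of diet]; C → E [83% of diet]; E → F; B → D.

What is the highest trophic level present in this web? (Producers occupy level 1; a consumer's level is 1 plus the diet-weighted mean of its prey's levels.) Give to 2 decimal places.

B: 1 + 1 = 2
C: 1 + (0.14×2 + 0.86×1) = 2.14
D: 1 + 2 = 3
E: 1 + (0.83×2.14 + 0.17×3) = 3.2862
F: 1 + 3.2862 = 4.2862

4.29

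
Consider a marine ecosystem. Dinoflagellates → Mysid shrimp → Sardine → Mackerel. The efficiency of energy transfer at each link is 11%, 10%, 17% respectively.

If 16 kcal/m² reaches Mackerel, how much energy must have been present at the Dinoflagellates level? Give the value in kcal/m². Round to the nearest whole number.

8556 kcal/m²

Cumulative transfer efficiency: 0.11 × 0.1 × 0.17 = 0.00187
Dinoflagellates energy = 16 / 0.00187 = 8556 kcal/m²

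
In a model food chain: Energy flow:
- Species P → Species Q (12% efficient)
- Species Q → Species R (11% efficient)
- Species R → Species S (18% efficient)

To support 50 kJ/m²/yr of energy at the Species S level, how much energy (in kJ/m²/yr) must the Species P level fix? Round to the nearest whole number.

Cumulative transfer efficiency: 0.12 × 0.11 × 0.18 = 0.002376
Species P energy = 50 / 0.002376 = 21044 kJ/m²/yr

21044 kJ/m²/yr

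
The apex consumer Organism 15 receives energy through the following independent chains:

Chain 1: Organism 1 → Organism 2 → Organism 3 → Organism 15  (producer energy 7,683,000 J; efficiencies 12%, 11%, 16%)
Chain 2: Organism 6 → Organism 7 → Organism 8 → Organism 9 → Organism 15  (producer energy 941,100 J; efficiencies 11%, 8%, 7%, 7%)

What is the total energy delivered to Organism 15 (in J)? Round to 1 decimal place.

Chain 1: 7683000 × 0.12 × 0.11 × 0.16 = 16226.496 J
Chain 2: 941100 × 0.11 × 0.08 × 0.07 × 0.07 = 40.580232 J
Total at Organism 15: 16226.496 + 40.580232 = 16267.076232 J

16267.1 J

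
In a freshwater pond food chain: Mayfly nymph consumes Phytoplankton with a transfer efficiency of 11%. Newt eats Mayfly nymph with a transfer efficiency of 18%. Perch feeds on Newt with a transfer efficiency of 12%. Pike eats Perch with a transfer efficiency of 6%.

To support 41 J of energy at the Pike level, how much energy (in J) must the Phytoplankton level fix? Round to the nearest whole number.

287598 J

Cumulative transfer efficiency: 0.11 × 0.18 × 0.12 × 0.06 = 0.00014256
Phytoplankton energy = 41 / 0.00014256 = 287598 J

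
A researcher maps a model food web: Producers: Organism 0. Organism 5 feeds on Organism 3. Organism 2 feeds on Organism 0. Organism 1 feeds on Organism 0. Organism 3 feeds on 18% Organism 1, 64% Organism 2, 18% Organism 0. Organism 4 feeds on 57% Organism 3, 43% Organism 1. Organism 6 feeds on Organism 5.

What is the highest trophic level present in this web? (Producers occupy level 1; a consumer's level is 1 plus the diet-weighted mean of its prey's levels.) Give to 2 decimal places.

4.82

Organism 1: 1 + 1 = 2
Organism 2: 1 + 1 = 2
Organism 3: 1 + (0.18×2 + 0.64×2 + 0.18×1) = 2.82
Organism 4: 1 + (0.57×2.82 + 0.43×2) = 3.4674
Organism 5: 1 + 2.82 = 3.82
Organism 6: 1 + 3.82 = 4.82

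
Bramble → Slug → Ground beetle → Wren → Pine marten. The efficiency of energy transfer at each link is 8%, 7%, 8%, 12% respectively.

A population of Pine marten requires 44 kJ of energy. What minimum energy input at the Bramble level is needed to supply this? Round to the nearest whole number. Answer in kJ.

Cumulative transfer efficiency: 0.08 × 0.07 × 0.08 × 0.12 = 0.00005376
Bramble energy = 44 / 0.00005376 = 818452 kJ

818452 kJ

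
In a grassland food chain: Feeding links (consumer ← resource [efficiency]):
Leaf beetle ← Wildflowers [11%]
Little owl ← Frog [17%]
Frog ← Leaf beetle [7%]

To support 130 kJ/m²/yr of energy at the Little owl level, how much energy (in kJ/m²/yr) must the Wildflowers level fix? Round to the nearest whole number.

Cumulative transfer efficiency: 0.11 × 0.07 × 0.17 = 0.001309
Wildflowers energy = 130 / 0.001309 = 99312 kJ/m²/yr

99312 kJ/m²/yr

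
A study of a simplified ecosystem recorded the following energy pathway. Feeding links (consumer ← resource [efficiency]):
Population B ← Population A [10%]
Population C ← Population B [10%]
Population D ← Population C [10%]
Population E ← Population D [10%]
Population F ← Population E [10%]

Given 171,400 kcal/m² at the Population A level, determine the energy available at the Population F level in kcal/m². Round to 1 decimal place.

Population B: 171400 × 0.1 = 17140 kcal/m²
Population C: 17140 × 0.1 = 1714 kcal/m²
Population D: 1714 × 0.1 = 171.4 kcal/m²
Population E: 171.4 × 0.1 = 17.14 kcal/m²
Population F: 17.14 × 0.1 = 1.714 kcal/m²

1.7 kcal/m²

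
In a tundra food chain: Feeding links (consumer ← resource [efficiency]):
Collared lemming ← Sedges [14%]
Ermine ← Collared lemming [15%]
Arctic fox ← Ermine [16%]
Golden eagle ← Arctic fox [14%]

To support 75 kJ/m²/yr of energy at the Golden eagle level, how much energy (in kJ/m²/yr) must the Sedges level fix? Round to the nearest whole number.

Cumulative transfer efficiency: 0.14 × 0.15 × 0.16 × 0.14 = 0.0004704
Sedges energy = 75 / 0.0004704 = 159439 kJ/m²/yr

159439 kJ/m²/yr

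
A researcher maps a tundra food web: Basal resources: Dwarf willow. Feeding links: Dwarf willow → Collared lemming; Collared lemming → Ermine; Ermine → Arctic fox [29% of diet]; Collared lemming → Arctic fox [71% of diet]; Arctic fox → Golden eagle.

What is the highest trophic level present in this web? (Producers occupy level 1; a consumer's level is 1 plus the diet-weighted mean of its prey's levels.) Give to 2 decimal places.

4.29

Collared lemming: 1 + 1 = 2
Ermine: 1 + 2 = 3
Arctic fox: 1 + (0.29×3 + 0.71×2) = 3.29
Golden eagle: 1 + 3.29 = 4.29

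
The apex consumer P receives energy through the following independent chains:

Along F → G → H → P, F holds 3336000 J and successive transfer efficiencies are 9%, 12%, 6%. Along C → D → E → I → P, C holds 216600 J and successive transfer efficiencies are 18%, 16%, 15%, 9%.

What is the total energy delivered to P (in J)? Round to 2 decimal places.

2245.94 J

Via F: 3336000 × 0.09 × 0.12 × 0.06 = 2161.728 J
Via C: 216600 × 0.18 × 0.16 × 0.15 × 0.09 = 84.21408 J
Total at P: 2161.728 + 84.21408 = 2245.94208 J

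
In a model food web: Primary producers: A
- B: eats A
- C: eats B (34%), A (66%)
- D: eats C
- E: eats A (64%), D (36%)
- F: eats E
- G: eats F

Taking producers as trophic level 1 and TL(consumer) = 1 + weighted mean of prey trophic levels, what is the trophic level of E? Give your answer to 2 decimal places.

B: 1 + 1 = 2
C: 1 + (0.34×2 + 0.66×1) = 2.34
D: 1 + 2.34 = 3.34
E: 1 + (0.64×1 + 0.36×3.34) = 2.8424
F: 1 + 2.8424 = 3.8424
G: 1 + 3.8424 = 4.8424

2.84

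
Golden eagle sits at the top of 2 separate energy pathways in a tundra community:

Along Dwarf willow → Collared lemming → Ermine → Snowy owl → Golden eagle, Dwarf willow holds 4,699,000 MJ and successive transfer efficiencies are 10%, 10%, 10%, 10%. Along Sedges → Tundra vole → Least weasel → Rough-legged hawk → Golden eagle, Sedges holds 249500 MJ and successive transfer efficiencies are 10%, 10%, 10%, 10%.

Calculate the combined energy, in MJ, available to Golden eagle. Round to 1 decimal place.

Via Dwarf willow: 4699000 × 0.1 × 0.1 × 0.1 × 0.1 = 469.9 MJ
Via Sedges: 249500 × 0.1 × 0.1 × 0.1 × 0.1 = 24.95 MJ
Total at Golden eagle: 469.9 + 24.95 = 494.85 MJ

494.9 MJ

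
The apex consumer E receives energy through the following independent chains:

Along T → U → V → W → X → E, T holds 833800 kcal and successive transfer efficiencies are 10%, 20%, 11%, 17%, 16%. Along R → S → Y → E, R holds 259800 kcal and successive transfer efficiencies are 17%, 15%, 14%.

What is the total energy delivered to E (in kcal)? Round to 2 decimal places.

977.38 kcal

Via T: 833800 × 0.1 × 0.2 × 0.11 × 0.17 × 0.16 = 49.894592 kcal
Via R: 259800 × 0.17 × 0.15 × 0.14 = 927.486 kcal
Total at E: 49.894592 + 927.486 = 977.380592 kcal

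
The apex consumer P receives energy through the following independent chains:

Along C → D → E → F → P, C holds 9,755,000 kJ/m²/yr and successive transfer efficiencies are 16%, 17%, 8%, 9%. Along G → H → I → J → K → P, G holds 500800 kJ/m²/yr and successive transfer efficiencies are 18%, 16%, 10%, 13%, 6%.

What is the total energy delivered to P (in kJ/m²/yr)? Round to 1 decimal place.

Via C: 9755000 × 0.16 × 0.17 × 0.08 × 0.09 = 1910.4192 kJ/m²/yr
Via G: 500800 × 0.18 × 0.16 × 0.1 × 0.13 × 0.06 = 11.2499712 kJ/m²/yr
Total at P: 1910.4192 + 11.2499712 = 1921.6691712 kJ/m²/yr

1921.7 kJ/m²/yr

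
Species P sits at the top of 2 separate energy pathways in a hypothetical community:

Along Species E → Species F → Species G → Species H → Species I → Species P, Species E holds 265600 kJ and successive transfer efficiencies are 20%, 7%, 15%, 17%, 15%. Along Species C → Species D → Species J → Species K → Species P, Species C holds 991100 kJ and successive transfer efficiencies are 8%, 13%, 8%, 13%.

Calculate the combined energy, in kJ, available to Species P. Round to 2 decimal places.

121.42 kJ

Via Species E: 265600 × 0.2 × 0.07 × 0.15 × 0.17 × 0.15 = 14.22288 kJ
Via Species C: 991100 × 0.08 × 0.13 × 0.08 × 0.13 = 107.197376 kJ
Total at Species P: 14.22288 + 107.197376 = 121.420256 kJ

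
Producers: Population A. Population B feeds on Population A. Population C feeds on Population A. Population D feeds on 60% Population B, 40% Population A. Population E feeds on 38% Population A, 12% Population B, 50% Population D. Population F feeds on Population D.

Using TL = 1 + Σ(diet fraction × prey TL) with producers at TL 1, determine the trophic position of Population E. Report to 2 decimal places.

Population B: 1 + 1 = 2
Population C: 1 + 1 = 2
Population D: 1 + (0.6×2 + 0.4×1) = 2.6
Population E: 1 + (0.38×1 + 0.12×2 + 0.5×2.6) = 2.92
Population F: 1 + 2.6 = 3.6

2.92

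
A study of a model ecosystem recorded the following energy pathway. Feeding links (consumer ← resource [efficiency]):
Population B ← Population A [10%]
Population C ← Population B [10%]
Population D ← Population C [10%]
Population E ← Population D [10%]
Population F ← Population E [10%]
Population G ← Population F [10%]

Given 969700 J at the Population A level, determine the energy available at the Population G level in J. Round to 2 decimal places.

Population B: 969700 × 0.1 = 96970 J
Population C: 96970 × 0.1 = 9697 J
Population D: 9697 × 0.1 = 969.7 J
Population E: 969.7 × 0.1 = 96.97 J
Population F: 96.97 × 0.1 = 9.697 J
Population G: 9.697 × 0.1 = 0.9697 J

0.97 J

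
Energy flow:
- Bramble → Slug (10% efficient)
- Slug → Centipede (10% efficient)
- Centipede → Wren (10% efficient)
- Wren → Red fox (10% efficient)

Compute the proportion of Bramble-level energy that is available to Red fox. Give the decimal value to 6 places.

0.000100

Product of link efficiencies: 0.1 × 0.1 × 0.1 × 0.1 = 0.0001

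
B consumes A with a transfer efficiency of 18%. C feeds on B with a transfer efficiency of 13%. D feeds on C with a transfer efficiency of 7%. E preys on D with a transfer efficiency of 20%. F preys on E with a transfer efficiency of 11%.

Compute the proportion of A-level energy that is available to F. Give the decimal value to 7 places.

Product of link efficiencies: 0.18 × 0.13 × 0.07 × 0.2 × 0.11 = 0.000036036

0.0000360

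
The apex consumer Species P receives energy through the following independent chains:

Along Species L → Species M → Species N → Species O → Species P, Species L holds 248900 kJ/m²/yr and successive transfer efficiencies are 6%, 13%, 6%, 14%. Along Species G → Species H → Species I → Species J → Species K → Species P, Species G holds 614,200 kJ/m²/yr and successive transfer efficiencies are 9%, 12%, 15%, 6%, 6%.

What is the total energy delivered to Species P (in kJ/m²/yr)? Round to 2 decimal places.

Via Species L: 248900 × 0.06 × 0.13 × 0.06 × 0.14 = 16.307928 kJ/m²/yr
Via Species G: 614200 × 0.09 × 0.12 × 0.15 × 0.06 × 0.06 = 3.5820144 kJ/m²/yr
Total at Species P: 16.307928 + 3.5820144 = 19.8899424 kJ/m²/yr

19.89 kJ/m²/yr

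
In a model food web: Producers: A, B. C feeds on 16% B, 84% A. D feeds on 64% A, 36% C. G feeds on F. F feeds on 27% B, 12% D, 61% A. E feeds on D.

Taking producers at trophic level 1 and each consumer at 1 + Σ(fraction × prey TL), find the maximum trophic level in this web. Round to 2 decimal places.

3.36

C: 1 + (0.16×1 + 0.84×1) = 2
D: 1 + (0.64×1 + 0.36×2) = 2.36
E: 1 + 2.36 = 3.36
F: 1 + (0.27×1 + 0.12×2.36 + 0.61×1) = 2.1632
G: 1 + 2.1632 = 3.1632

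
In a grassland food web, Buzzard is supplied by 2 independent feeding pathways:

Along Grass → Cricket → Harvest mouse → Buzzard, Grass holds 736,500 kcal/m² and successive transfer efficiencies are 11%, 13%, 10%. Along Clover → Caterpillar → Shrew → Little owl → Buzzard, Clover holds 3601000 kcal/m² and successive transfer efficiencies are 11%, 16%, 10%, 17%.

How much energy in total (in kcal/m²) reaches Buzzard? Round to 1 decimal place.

2130.6 kcal/m²

Via Grass: 736500 × 0.11 × 0.13 × 0.1 = 1053.195 kcal/m²
Via Clover: 3601000 × 0.11 × 0.16 × 0.1 × 0.17 = 1077.4192 kcal/m²
Total at Buzzard: 1053.195 + 1077.4192 = 2130.6142 kcal/m²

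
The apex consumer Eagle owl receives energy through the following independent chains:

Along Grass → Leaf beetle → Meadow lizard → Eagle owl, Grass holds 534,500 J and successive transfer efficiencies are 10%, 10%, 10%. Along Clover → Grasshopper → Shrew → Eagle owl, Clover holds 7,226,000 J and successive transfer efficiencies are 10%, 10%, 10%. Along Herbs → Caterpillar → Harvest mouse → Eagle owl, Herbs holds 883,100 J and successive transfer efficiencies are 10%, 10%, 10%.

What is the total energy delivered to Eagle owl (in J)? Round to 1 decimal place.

8643.6 J

Via Grass: 534500 × 0.1 × 0.1 × 0.1 = 534.5 J
Via Clover: 7226000 × 0.1 × 0.1 × 0.1 = 7226 J
Via Herbs: 883100 × 0.1 × 0.1 × 0.1 = 883.1 J
Total at Eagle owl: 534.5 + 7226 + 883.1 = 8643.6 J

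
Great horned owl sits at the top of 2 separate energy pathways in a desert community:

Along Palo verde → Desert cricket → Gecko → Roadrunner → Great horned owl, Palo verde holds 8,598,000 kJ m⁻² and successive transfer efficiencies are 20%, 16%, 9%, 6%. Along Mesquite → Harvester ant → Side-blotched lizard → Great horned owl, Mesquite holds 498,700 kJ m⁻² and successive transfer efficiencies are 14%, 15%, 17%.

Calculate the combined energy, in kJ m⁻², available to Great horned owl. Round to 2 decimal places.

Via Palo verde: 8598000 × 0.2 × 0.16 × 0.09 × 0.06 = 1485.7344 kJ m⁻²
Via Mesquite: 498700 × 0.14 × 0.15 × 0.17 = 1780.359 kJ m⁻²
Total at Great horned owl: 1485.7344 + 1780.359 = 3266.0934 kJ m⁻²

3266.09 kJ m⁻²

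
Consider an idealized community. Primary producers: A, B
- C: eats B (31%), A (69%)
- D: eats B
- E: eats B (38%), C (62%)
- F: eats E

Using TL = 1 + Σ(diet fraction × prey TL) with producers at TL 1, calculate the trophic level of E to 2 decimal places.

C: 1 + (0.31×1 + 0.69×1) = 2
D: 1 + 1 = 2
E: 1 + (0.38×1 + 0.62×2) = 2.62
F: 1 + 2.62 = 3.62

2.62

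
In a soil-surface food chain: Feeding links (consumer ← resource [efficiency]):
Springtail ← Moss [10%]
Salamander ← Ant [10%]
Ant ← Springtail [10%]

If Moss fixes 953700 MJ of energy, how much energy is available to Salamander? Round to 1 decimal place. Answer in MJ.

953.7 MJ

Springtail: 953700 × 0.1 = 95370 MJ
Ant: 95370 × 0.1 = 9537 MJ
Salamander: 9537 × 0.1 = 953.7 MJ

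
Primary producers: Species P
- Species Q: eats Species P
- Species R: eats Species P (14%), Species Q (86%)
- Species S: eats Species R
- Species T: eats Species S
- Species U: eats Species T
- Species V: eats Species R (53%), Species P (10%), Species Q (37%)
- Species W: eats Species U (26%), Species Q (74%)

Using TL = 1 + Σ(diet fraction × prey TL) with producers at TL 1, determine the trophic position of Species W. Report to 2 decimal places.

4.00

Species Q: 1 + 1 = 2
Species R: 1 + (0.14×1 + 0.86×2) = 2.86
Species S: 1 + 2.86 = 3.86
Species T: 1 + 3.86 = 4.86
Species U: 1 + 4.86 = 5.86
Species V: 1 + (0.53×2.86 + 0.1×1 + 0.37×2) = 3.3558
Species W: 1 + (0.26×5.86 + 0.74×2) = 4.0036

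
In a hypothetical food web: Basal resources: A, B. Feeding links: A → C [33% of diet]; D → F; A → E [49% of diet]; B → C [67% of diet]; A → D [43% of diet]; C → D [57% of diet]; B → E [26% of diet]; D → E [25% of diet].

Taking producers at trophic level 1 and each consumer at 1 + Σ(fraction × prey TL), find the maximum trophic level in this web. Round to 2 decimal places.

3.57

C: 1 + (0.33×1 + 0.67×1) = 2
D: 1 + (0.57×2 + 0.43×1) = 2.57
E: 1 + (0.25×2.57 + 0.26×1 + 0.49×1) = 2.3925
F: 1 + 2.57 = 3.57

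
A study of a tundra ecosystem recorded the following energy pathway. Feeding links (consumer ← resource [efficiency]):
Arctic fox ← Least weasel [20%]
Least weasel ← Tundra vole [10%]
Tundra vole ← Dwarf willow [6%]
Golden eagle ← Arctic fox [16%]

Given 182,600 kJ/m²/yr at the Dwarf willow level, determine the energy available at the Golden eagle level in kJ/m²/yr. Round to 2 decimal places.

Tundra vole: 182600 × 0.06 = 10956 kJ/m²/yr
Least weasel: 10956 × 0.1 = 1095.6 kJ/m²/yr
Arctic fox: 1095.6 × 0.2 = 219.12 kJ/m²/yr
Golden eagle: 219.12 × 0.16 = 35.0592 kJ/m²/yr

35.06 kJ/m²/yr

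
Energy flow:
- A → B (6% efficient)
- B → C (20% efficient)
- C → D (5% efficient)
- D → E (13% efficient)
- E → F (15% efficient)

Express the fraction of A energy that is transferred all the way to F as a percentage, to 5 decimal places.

0.00117%

Product of link efficiencies: 0.06 × 0.2 × 0.05 × 0.13 × 0.15 = 0.0000117
As a percentage: 0.0000117 × 100 = 0.00117%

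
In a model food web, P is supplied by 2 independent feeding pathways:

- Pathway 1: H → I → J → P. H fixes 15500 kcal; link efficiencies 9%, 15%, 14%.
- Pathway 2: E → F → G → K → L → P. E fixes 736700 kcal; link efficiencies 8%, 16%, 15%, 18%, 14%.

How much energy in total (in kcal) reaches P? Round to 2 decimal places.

Pathway 1: 15500 × 0.09 × 0.15 × 0.14 = 29.295 kcal
Pathway 2: 736700 × 0.08 × 0.16 × 0.15 × 0.18 × 0.14 = 35.6444928 kcal
Total at P: 29.295 + 35.6444928 = 64.9394928 kcal

64.94 kcal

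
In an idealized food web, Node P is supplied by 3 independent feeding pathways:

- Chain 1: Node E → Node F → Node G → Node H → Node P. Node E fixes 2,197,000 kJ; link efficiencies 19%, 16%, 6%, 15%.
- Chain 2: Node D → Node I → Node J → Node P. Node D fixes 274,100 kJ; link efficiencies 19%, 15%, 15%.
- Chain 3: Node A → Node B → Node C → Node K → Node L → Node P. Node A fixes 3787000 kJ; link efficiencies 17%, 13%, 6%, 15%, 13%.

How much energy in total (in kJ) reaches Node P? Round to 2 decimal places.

Chain 1: 2197000 × 0.19 × 0.16 × 0.06 × 0.15 = 601.0992 kJ
Chain 2: 274100 × 0.19 × 0.15 × 0.15 = 1171.7775 kJ
Chain 3: 3787000 × 0.17 × 0.13 × 0.06 × 0.15 × 0.13 = 97.920459 kJ
Total at Node P: 601.0992 + 1171.7775 + 97.920459 = 1870.797159 kJ

1870.80 kJ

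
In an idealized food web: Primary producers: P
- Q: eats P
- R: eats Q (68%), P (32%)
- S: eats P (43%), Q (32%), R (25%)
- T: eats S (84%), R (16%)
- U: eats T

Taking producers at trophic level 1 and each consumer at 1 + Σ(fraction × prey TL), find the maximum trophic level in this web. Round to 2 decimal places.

4.73

Q: 1 + 1 = 2
R: 1 + (0.68×2 + 0.32×1) = 2.68
S: 1 + (0.43×1 + 0.32×2 + 0.25×2.68) = 2.74
T: 1 + (0.84×2.74 + 0.16×2.68) = 3.7304
U: 1 + 3.7304 = 4.7304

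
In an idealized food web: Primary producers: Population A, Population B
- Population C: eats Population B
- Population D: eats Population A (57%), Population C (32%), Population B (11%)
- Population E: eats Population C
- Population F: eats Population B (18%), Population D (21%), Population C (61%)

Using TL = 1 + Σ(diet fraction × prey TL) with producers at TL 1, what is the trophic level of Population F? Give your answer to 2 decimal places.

2.89

Population C: 1 + 1 = 2
Population D: 1 + (0.57×1 + 0.32×2 + 0.11×1) = 2.32
Population E: 1 + 2 = 3
Population F: 1 + (0.18×1 + 0.21×2.32 + 0.61×2) = 2.8872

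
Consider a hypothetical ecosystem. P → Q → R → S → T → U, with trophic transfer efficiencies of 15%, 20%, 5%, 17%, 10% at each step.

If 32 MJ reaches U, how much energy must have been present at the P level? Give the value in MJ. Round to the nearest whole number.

Cumulative transfer efficiency: 0.15 × 0.2 × 0.05 × 0.17 × 0.1 = 0.0000255
P energy = 32 / 0.0000255 = 1254902 MJ

1254902 MJ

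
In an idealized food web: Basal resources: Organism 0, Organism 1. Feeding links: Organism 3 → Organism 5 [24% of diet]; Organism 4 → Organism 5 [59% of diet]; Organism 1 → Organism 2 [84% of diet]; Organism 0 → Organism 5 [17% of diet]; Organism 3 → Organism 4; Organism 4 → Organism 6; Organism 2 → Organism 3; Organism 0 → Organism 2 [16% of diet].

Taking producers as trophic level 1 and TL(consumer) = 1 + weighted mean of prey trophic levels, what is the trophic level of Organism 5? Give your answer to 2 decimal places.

4.25

Organism 2: 1 + (0.16×1 + 0.84×1) = 2
Organism 3: 1 + 2 = 3
Organism 4: 1 + 3 = 4
Organism 5: 1 + (0.59×4 + 0.24×3 + 0.17×1) = 4.25
Organism 6: 1 + 4 = 5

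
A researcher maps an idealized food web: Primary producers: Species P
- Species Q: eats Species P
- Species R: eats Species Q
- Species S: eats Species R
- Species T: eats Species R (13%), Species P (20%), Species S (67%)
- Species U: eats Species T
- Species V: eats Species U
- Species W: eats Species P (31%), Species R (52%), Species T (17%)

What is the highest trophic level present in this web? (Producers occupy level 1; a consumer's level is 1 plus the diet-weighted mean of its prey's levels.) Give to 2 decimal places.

6.27

Species Q: 1 + 1 = 2
Species R: 1 + 2 = 3
Species S: 1 + 3 = 4
Species T: 1 + (0.13×3 + 0.2×1 + 0.67×4) = 4.27
Species U: 1 + 4.27 = 5.27
Species V: 1 + 5.27 = 6.27
Species W: 1 + (0.31×1 + 0.52×3 + 0.17×4.27) = 3.5959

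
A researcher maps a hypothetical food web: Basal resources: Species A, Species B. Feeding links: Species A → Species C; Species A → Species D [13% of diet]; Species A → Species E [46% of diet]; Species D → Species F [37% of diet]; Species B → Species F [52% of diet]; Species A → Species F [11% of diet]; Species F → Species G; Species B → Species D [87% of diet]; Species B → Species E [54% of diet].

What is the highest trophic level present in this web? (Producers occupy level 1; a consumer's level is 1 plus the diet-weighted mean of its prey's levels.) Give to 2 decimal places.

Species C: 1 + 1 = 2
Species D: 1 + (0.13×1 + 0.87×1) = 2
Species E: 1 + (0.54×1 + 0.46×1) = 2
Species F: 1 + (0.52×1 + 0.37×2 + 0.11×1) = 2.37
Species G: 1 + 2.37 = 3.37

3.37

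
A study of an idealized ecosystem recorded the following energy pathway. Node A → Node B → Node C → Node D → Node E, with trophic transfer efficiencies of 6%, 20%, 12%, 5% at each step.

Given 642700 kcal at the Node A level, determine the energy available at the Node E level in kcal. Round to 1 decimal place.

46.3 kcal

Node B: 642700 × 0.06 = 38562 kcal
Node C: 38562 × 0.2 = 7712.4 kcal
Node D: 7712.4 × 0.12 = 925.488 kcal
Node E: 925.488 × 0.05 = 46.2744 kcal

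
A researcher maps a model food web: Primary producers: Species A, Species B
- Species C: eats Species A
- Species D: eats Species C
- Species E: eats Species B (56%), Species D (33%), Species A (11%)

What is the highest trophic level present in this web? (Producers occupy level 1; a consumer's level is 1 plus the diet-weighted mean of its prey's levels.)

Species C: 1 + 1 = 2
Species D: 1 + 2 = 3
Species E: 1 + (0.56×1 + 0.33×3 + 0.11×1) = 2.66

3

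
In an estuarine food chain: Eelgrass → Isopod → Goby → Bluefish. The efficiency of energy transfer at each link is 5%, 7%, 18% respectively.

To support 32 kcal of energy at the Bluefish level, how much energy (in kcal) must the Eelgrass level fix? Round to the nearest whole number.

50794 kcal

Cumulative transfer efficiency: 0.05 × 0.07 × 0.18 = 0.00063
Eelgrass energy = 32 / 0.00063 = 50794 kcal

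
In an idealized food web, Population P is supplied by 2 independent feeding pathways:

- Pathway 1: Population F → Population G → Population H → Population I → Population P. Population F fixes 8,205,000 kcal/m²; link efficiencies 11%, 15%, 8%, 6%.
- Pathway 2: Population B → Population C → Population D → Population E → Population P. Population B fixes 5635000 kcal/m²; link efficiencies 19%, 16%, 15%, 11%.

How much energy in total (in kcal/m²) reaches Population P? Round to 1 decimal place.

3476.4 kcal/m²

Pathway 1: 8205000 × 0.11 × 0.15 × 0.08 × 0.06 = 649.836 kcal/m²
Pathway 2: 5635000 × 0.19 × 0.16 × 0.15 × 0.11 = 2826.516 kcal/m²
Total at Population P: 649.836 + 2826.516 = 3476.352 kcal/m²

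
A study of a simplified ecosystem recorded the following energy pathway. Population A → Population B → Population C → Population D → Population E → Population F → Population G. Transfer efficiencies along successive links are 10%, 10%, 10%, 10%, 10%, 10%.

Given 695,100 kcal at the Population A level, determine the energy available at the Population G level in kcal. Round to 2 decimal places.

Population B: 695100 × 0.1 = 69510 kcal
Population C: 69510 × 0.1 = 6951 kcal
Population D: 6951 × 0.1 = 695.1 kcal
Population E: 695.1 × 0.1 = 69.51 kcal
Population F: 69.51 × 0.1 = 6.951 kcal
Population G: 6.951 × 0.1 = 0.6951 kcal

0.70 kcal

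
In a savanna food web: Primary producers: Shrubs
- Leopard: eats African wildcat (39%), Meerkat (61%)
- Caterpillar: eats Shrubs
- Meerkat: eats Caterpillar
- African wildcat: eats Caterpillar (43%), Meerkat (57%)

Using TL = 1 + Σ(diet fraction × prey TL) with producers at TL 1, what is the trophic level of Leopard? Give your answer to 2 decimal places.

Caterpillar: 1 + 1 = 2
Meerkat: 1 + 2 = 3
African wildcat: 1 + (0.43×2 + 0.57×3) = 3.57
Leopard: 1 + (0.39×3.57 + 0.61×3) = 4.2223

4.22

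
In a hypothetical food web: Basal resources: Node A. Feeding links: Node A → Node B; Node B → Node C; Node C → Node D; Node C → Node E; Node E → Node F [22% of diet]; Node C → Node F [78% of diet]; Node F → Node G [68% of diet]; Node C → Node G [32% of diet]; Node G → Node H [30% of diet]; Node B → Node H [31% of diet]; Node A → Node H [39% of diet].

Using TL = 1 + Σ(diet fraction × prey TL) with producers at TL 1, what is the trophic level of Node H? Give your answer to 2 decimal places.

Node B: 1 + 1 = 2
Node C: 1 + 2 = 3
Node D: 1 + 3 = 4
Node E: 1 + 3 = 4
Node F: 1 + (0.22×4 + 0.78×3) = 4.22
Node G: 1 + (0.68×4.22 + 0.32×3) = 4.8296
Node H: 1 + (0.3×4.8296 + 0.31×2 + 0.39×1) = 3.45888

3.46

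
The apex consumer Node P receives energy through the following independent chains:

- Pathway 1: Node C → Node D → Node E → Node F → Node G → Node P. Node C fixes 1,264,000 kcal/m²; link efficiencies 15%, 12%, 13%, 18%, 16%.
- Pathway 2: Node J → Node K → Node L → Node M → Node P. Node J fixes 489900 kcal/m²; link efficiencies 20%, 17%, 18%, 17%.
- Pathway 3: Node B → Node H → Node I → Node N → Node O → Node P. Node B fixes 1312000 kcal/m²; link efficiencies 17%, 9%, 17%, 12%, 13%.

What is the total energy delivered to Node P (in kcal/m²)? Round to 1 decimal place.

Pathway 1: 1264000 × 0.15 × 0.12 × 0.13 × 0.18 × 0.16 = 85.183488 kcal/m²
Pathway 2: 489900 × 0.2 × 0.17 × 0.18 × 0.17 = 509.69196 kcal/m²
Pathway 3: 1312000 × 0.17 × 0.09 × 0.17 × 0.12 × 0.13 = 53.2351872 kcal/m²
Total at Node P: 85.183488 + 509.69196 + 53.2351872 = 648.1106352 kcal/m²

648.1 kcal/m²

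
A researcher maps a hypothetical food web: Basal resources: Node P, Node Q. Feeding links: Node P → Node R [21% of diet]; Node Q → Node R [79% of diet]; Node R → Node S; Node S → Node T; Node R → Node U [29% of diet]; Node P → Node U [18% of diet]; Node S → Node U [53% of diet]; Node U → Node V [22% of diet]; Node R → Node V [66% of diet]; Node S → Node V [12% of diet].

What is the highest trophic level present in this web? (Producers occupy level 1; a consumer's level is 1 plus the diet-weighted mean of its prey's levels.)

Node R: 1 + (0.21×1 + 0.79×1) = 2
Node S: 1 + 2 = 3
Node T: 1 + 3 = 4
Node U: 1 + (0.29×2 + 0.18×1 + 0.53×3) = 3.35
Node V: 1 + (0.22×3.35 + 0.66×2 + 0.12×3) = 3.417

4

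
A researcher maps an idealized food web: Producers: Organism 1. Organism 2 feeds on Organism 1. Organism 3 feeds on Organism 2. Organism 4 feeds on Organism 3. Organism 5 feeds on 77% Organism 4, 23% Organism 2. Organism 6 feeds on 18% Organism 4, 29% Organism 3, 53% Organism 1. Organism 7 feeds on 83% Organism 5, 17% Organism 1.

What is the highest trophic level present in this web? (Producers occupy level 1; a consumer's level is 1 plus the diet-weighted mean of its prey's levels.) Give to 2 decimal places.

4.94

Organism 2: 1 + 1 = 2
Organism 3: 1 + 2 = 3
Organism 4: 1 + 3 = 4
Organism 5: 1 + (0.77×4 + 0.23×2) = 4.54
Organism 6: 1 + (0.18×4 + 0.29×3 + 0.53×1) = 3.12
Organism 7: 1 + (0.83×4.54 + 0.17×1) = 4.9382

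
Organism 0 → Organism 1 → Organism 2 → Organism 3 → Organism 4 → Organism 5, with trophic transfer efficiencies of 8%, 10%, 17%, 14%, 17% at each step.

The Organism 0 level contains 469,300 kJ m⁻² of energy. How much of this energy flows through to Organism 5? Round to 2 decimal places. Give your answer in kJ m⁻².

15.19 kJ m⁻²

Organism 1: 469300 × 0.08 = 37544 kJ m⁻²
Organism 2: 37544 × 0.1 = 3754.4 kJ m⁻²
Organism 3: 3754.4 × 0.17 = 638.248 kJ m⁻²
Organism 4: 638.248 × 0.14 = 89.35472 kJ m⁻²
Organism 5: 89.35472 × 0.17 = 15.1903024 kJ m⁻²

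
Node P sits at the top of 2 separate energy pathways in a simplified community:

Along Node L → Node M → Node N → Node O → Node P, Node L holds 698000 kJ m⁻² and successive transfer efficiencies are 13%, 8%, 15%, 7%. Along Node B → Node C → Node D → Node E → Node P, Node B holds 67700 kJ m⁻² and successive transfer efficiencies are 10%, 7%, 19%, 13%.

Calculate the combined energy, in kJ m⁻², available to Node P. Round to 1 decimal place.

Via Node L: 698000 × 0.13 × 0.08 × 0.15 × 0.07 = 76.2216 kJ m⁻²
Via Node B: 67700 × 0.1 × 0.07 × 0.19 × 0.13 = 11.70533 kJ m⁻²
Total at Node P: 76.2216 + 11.70533 = 87.92693 kJ m⁻²

87.9 kJ m⁻²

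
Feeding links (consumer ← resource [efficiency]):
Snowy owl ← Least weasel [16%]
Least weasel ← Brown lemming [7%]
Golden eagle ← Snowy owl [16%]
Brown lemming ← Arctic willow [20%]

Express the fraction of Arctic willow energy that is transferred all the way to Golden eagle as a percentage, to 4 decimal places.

Product of link efficiencies: 0.2 × 0.07 × 0.16 × 0.16 = 0.0003584
As a percentage: 0.0003584 × 100 = 0.0358%

0.0358%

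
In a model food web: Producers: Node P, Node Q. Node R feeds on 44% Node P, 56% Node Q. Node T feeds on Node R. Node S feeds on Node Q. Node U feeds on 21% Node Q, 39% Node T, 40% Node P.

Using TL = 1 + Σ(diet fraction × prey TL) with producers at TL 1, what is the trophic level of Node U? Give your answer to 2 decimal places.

Node R: 1 + (0.44×1 + 0.56×1) = 2
Node S: 1 + 1 = 2
Node T: 1 + 2 = 3
Node U: 1 + (0.21×1 + 0.39×3 + 0.4×1) = 2.78

2.78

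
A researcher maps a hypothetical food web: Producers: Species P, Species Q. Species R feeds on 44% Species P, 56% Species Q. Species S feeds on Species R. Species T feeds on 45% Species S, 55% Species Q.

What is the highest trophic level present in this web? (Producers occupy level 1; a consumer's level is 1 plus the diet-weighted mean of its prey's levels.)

3

Species R: 1 + (0.44×1 + 0.56×1) = 2
Species S: 1 + 2 = 3
Species T: 1 + (0.45×3 + 0.55×1) = 2.9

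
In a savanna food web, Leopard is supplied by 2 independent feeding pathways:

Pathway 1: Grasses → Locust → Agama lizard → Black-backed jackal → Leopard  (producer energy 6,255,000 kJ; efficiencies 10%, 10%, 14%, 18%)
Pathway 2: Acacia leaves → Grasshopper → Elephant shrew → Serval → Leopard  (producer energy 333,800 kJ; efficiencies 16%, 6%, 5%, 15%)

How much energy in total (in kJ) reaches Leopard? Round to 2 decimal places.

1600.29 kJ

Pathway 1: 6255000 × 0.1 × 0.1 × 0.14 × 0.18 = 1576.26 kJ
Pathway 2: 333800 × 0.16 × 0.06 × 0.05 × 0.15 = 24.0336 kJ
Total at Leopard: 1576.26 + 24.0336 = 1600.2936 kJ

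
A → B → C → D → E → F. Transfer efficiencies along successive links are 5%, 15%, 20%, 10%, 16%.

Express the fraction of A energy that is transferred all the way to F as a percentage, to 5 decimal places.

Product of link efficiencies: 0.05 × 0.15 × 0.2 × 0.1 × 0.16 = 0.000024
As a percentage: 0.000024 × 100 = 0.00240%

0.00240%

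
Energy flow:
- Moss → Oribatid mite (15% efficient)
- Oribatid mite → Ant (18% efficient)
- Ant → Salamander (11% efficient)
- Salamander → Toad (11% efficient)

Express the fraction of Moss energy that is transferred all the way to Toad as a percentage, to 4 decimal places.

Product of link efficiencies: 0.15 × 0.18 × 0.11 × 0.11 = 0.0003267
As a percentage: 0.0003267 × 100 = 0.0327%

0.0327%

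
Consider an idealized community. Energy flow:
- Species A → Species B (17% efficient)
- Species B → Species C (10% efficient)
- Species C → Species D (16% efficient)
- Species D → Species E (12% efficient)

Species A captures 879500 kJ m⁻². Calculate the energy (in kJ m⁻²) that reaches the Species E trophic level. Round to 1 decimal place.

287.1 kJ m⁻²

Species B: 879500 × 0.17 = 149515 kJ m⁻²
Species C: 149515 × 0.1 = 14951.5 kJ m⁻²
Species D: 14951.5 × 0.16 = 2392.24 kJ m⁻²
Species E: 2392.24 × 0.12 = 287.0688 kJ m⁻²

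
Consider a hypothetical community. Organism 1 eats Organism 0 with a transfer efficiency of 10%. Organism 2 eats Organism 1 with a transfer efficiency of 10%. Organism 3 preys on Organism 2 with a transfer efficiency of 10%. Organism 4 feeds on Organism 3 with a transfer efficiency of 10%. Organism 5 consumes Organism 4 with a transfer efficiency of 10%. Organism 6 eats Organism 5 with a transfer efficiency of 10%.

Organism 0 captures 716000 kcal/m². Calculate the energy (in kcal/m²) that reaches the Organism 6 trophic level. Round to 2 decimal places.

Organism 1: 716000 × 0.1 = 71600 kcal/m²
Organism 2: 71600 × 0.1 = 7160 kcal/m²
Organism 3: 7160 × 0.1 = 716 kcal/m²
Organism 4: 716 × 0.1 = 71.6 kcal/m²
Organism 5: 71.6 × 0.1 = 7.16 kcal/m²
Organism 6: 7.16 × 0.1 = 0.716 kcal/m²

0.72 kcal/m²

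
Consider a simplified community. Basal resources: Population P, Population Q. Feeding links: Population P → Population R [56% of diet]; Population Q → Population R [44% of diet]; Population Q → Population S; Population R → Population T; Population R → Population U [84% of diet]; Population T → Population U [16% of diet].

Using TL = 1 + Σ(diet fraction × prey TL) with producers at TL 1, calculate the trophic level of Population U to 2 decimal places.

Population R: 1 + (0.56×1 + 0.44×1) = 2
Population S: 1 + 1 = 2
Population T: 1 + 2 = 3
Population U: 1 + (0.84×2 + 0.16×3) = 3.16

3.16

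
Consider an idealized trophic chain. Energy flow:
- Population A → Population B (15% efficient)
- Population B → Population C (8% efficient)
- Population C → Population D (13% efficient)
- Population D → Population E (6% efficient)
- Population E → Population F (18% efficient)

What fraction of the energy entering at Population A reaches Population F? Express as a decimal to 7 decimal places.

Product of link efficiencies: 0.15 × 0.08 × 0.13 × 0.06 × 0.18 = 0.000016848

0.0000168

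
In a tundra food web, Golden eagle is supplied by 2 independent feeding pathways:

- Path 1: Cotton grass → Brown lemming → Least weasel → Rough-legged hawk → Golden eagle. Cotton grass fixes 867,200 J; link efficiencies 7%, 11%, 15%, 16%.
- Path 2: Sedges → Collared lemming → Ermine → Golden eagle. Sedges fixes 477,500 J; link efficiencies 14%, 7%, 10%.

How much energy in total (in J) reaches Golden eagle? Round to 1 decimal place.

Path 1: 867200 × 0.07 × 0.11 × 0.15 × 0.16 = 160.25856 J
Path 2: 477500 × 0.14 × 0.07 × 0.1 = 467.95 J
Total at Golden eagle: 160.25856 + 467.95 = 628.20856 J

628.2 J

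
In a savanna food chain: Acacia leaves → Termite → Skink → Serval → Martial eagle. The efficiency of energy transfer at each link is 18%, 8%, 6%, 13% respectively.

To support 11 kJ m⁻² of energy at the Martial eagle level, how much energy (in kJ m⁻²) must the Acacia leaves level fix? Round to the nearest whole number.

Cumulative transfer efficiency: 0.18 × 0.08 × 0.06 × 0.13 = 0.00011232
Acacia leaves energy = 11 / 0.00011232 = 97934 kJ m⁻²

97934 kJ m⁻²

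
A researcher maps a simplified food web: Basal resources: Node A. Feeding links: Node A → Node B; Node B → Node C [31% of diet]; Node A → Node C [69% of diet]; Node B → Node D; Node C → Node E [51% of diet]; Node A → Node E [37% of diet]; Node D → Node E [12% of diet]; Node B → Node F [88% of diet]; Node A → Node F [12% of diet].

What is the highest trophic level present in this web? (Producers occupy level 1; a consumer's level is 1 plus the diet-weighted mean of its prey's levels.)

Node B: 1 + 1 = 2
Node C: 1 + (0.31×2 + 0.69×1) = 2.31
Node D: 1 + 2 = 3
Node E: 1 + (0.51×2.31 + 0.37×1 + 0.12×3) = 2.9081
Node F: 1 + (0.88×2 + 0.12×1) = 2.88

3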